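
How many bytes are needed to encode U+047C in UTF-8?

2

U+047C = 0x47C. UTF-8 uses 1 byte below 0x80, 2 below 0x800, 3 below 0x10000, 4 up to 0x10FFFF. 0x47C is in U+0080–U+07FF → 2 bytes.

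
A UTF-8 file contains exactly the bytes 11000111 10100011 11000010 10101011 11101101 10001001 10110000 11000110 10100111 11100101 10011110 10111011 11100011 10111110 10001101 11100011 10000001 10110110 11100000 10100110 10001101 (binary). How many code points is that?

8

Byte at offset 0: 0xC7 = 11000111 → 2-byte char (#1). Advance 2.
Byte at offset 2: 0xC2 = 11000010 → 2-byte char (#2). Advance 2.
Byte at offset 4: 0xED = 11101101 → 3-byte char (#3). Advance 3.
Byte at offset 7: 0xC6 = 11000110 → 2-byte char (#4). Advance 2.
Byte at offset 9: 0xE5 = 11100101 → 3-byte char (#5). Advance 3.
Byte at offset 12: 0xE3 = 11100011 → 3-byte char (#6). Advance 3.
Byte at offset 15: 0xE3 = 11100011 → 3-byte char (#7). Advance 3.
Byte at offset 18: 0xE0 = 11100000 → 3-byte char (#8). Advance 3.
Reached end at offset 21 after 8 code points.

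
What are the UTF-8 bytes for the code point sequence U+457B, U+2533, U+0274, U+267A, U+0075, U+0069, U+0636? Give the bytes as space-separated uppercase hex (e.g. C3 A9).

E4 95 BB E2 94 B3 C9 B4 E2 99 BA 75 69 D8 B6

U+457B: 3-byte form → E4 95 BB.
U+2533: 3-byte form → E2 94 B3.
U+0274: 2-byte form → C9 B4.
U+267A: 3-byte form → E2 99 BA.
U+0075: 1-byte form → 75.
U+0069: 1-byte form → 69.
U+0636: 2-byte form → D8 B6.
Concatenated (15 bytes): E4 95 BB E2 94 B3 C9 B4 E2 99 BA 75 69 D8 B6.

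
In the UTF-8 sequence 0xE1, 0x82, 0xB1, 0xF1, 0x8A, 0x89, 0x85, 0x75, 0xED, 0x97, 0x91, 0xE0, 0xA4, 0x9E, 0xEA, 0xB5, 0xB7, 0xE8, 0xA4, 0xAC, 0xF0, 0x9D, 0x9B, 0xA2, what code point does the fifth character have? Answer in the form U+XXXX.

U+091E

Offset 0: leading byte 0xE1 = 11100001 → 3-byte char #1 = E1 82 B1.
Offset 3: leading byte 0xF1 = 11110001 → 4-byte char #2 = F1 8A 89 85.
Offset 7: leading byte 0x75 = 01110101 → 1-byte char #3 = 75.
Offset 8: leading byte 0xED = 11101101 → 3-byte char #4 = ED 97 91.
Offset 11: leading byte 0xE0 = 11100000 → 3-byte char #5 = E0 A4 9E.
Leading byte 0xE0 = 11100000 matches 1110xxxx → 3-byte sequence.
Byte 1: 0xE0 = 11100000, payload 0000 (4 bits).
Byte 2: 0xA4 = 10100100 (10xxxxxx ✓), payload 100100.
Byte 3: 0x9E = 10011110 (10xxxxxx ✓), payload 011110.
Concatenate: 0000100100011110 = 0x91E (16 bits → U+091E).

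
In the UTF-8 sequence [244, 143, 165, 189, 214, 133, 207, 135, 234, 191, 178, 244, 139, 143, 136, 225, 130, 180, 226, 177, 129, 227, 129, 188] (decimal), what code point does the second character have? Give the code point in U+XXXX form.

Offset 0: leading byte 0xF4 = 11110100 → 4-byte char #1 = F4 8F A5 BD.
Offset 4: leading byte 0xD6 = 11010110 → 2-byte char #2 = D6 85.
Leading byte 0xD6 = 11010110 matches 110xxxxx → 2-byte sequence.
Byte 1: 0xD6 = 11010110, payload 10110 (5 bits).
Byte 2: 0x85 = 10000101 (10xxxxxx ✓), payload 000101.
Concatenate: 10110000101 = 0x585 (11 bits → U+0585).

U+0585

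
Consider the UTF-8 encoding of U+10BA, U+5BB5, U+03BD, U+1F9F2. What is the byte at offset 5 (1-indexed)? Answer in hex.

1-indexed offset 5 is 0-indexed offset 4.
U+10BA → 3-byte form E1 82 BA at offsets 0–2.
U+5BB5 → 3-byte form E5 AE B5 at offsets 3–5.
Offset 4 falls in char 2's range; it's byte 2 of E5 AE B5 = 0xAE.

0xAE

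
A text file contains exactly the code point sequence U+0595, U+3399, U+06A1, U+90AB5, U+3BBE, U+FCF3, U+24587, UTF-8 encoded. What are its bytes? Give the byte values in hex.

D6 95 E3 8E 99 DA A1 F2 90 AA B5 E3 AE BE EF B3 B3 F0 A4 96 87

U+0595: 2-byte form → D6 95.
U+3399: 3-byte form → E3 8E 99.
U+06A1: 2-byte form → DA A1.
U+90AB5: 4-byte form → F2 90 AA B5.
U+3BBE: 3-byte form → E3 AE BE.
U+FCF3: 3-byte form → EF B3 B3.
U+24587: 4-byte form → F0 A4 96 87.
Concatenated (21 bytes): D6 95 E3 8E 99 DA A1 F2 90 AA B5 E3 AE BE EF B3 B3 F0 A4 96 87.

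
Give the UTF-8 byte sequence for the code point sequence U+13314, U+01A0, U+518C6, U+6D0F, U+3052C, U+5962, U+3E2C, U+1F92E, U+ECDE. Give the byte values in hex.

F0 93 8C 94 C6 A0 F1 91 A3 86 E6 B4 8F F0 B0 94 AC E5 A5 A2 E3 B8 AC F0 9F A4 AE EE B3 9E

U+13314: 4-byte form → F0 93 8C 94.
U+01A0: 2-byte form → C6 A0.
U+518C6: 4-byte form → F1 91 A3 86.
U+6D0F: 3-byte form → E6 B4 8F.
U+3052C: 4-byte form → F0 B0 94 AC.
U+5962: 3-byte form → E5 A5 A2.
U+3E2C: 3-byte form → E3 B8 AC.
U+1F92E: 4-byte form → F0 9F A4 AE.
U+ECDE: 3-byte form → EE B3 9E.
Concatenated (30 bytes): F0 93 8C 94 C6 A0 F1 91 A3 86 E6 B4 8F F0 B0 94 AC E5 A5 A2 E3 B8 AC F0 9F A4 AE EE B3 9E.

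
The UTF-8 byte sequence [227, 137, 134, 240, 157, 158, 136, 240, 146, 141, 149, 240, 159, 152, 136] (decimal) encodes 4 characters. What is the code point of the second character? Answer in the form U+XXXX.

Offset 0: leading byte 0xE3 = 11100011 → 3-byte char #1 = E3 89 86.
Offset 3: leading byte 0xF0 = 11110000 → 4-byte char #2 = F0 9D 9E 88.
Leading byte 0xF0 = 11110000 matches 11110xxx → 4-byte sequence.
Byte 1: 0xF0 = 11110000, payload 000 (3 bits).
Byte 2: 0x9D = 10011101 (10xxxxxx ✓), payload 011101.
Byte 3: 0x9E = 10011110 (10xxxxxx ✓), payload 011110.
Byte 4: 0x88 = 10001000 (10xxxxxx ✓), payload 001000.
Concatenate: 000011101011110001000 = 0x1D788 (21 bits → U+1D788).

U+1D788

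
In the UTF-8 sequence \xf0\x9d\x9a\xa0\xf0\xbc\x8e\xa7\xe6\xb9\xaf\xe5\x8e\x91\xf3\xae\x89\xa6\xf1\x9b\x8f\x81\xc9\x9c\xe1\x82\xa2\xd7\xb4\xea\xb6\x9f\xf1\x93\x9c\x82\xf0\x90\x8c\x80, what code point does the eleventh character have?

Offset 0: leading byte 0xF0 = 11110000 → 4-byte char #1 = F0 9D 9A A0.
Offset 4: leading byte 0xF0 = 11110000 → 4-byte char #2 = F0 BC 8E A7.
Offset 8: leading byte 0xE6 = 11100110 → 3-byte char #3 = E6 B9 AF.
Offset 11: leading byte 0xE5 = 11100101 → 3-byte char #4 = E5 8E 91.
Offset 14: leading byte 0xF3 = 11110011 → 4-byte char #5 = F3 AE 89 A6.
Offset 18: leading byte 0xF1 = 11110001 → 4-byte char #6 = F1 9B 8F 81.
Offset 22: leading byte 0xC9 = 11001001 → 2-byte char #7 = C9 9C.
Offset 24: leading byte 0xE1 = 11100001 → 3-byte char #8 = E1 82 A2.
Offset 27: leading byte 0xD7 = 11010111 → 2-byte char #9 = D7 B4.
Offset 29: leading byte 0xEA = 11101010 → 3-byte char #10 = EA B6 9F.
Offset 32: leading byte 0xF1 = 11110001 → 4-byte char #11 = F1 93 9C 82.
Leading byte 0xF1 = 11110001 matches 11110xxx → 4-byte sequence.
Byte 1: 0xF1 = 11110001, payload 001 (3 bits).
Byte 2: 0x93 = 10010011 (10xxxxxx ✓), payload 010011.
Byte 3: 0x9C = 10011100 (10xxxxxx ✓), payload 011100.
Byte 4: 0x82 = 10000010 (10xxxxxx ✓), payload 000010.
Concatenate: 001010011011100000010 = 0x53702 (21 bits → U+53702).

U+53702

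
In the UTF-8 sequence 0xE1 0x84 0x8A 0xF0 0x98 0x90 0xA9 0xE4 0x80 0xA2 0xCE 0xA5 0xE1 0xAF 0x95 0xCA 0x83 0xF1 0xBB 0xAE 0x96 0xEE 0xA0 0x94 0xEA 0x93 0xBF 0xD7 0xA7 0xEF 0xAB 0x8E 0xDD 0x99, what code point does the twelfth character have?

Offset 0: leading byte 0xE1 = 11100001 → 3-byte char #1 = E1 84 8A.
Offset 3: leading byte 0xF0 = 11110000 → 4-byte char #2 = F0 98 90 A9.
Offset 7: leading byte 0xE4 = 11100100 → 3-byte char #3 = E4 80 A2.
Offset 10: leading byte 0xCE = 11001110 → 2-byte char #4 = CE A5.
Offset 12: leading byte 0xE1 = 11100001 → 3-byte char #5 = E1 AF 95.
Offset 15: leading byte 0xCA = 11001010 → 2-byte char #6 = CA 83.
Offset 17: leading byte 0xF1 = 11110001 → 4-byte char #7 = F1 BB AE 96.
Offset 21: leading byte 0xEE = 11101110 → 3-byte char #8 = EE A0 94.
Offset 24: leading byte 0xEA = 11101010 → 3-byte char #9 = EA 93 BF.
Offset 27: leading byte 0xD7 = 11010111 → 2-byte char #10 = D7 A7.
Offset 29: leading byte 0xEF = 11101111 → 3-byte char #11 = EF AB 8E.
Offset 32: leading byte 0xDD = 11011101 → 2-byte char #12 = DD 99.
Leading byte 0xDD = 11011101 matches 110xxxxx → 2-byte sequence.
Byte 1: 0xDD = 11011101, payload 11101 (5 bits).
Byte 2: 0x99 = 10011001 (10xxxxxx ✓), payload 011001.
Concatenate: 11101011001 = 0x759 (11 bits → U+0759).

U+0759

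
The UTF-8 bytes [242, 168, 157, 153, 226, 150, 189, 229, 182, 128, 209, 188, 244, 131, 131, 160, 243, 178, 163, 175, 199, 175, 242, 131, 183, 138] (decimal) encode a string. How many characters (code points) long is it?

8

Byte at offset 0: 0xF2 = 11110010 → 4-byte char (#1). Advance 4.
Byte at offset 4: 0xE2 = 11100010 → 3-byte char (#2). Advance 3.
Byte at offset 7: 0xE5 = 11100101 → 3-byte char (#3). Advance 3.
Byte at offset 10: 0xD1 = 11010001 → 2-byte char (#4). Advance 2.
Byte at offset 12: 0xF4 = 11110100 → 4-byte char (#5). Advance 4.
Byte at offset 16: 0xF3 = 11110011 → 4-byte char (#6). Advance 4.
Byte at offset 20: 0xC7 = 11000111 → 2-byte char (#7). Advance 2.
Byte at offset 22: 0xF2 = 11110010 → 4-byte char (#8). Advance 4.
Reached end at offset 26 after 8 code points.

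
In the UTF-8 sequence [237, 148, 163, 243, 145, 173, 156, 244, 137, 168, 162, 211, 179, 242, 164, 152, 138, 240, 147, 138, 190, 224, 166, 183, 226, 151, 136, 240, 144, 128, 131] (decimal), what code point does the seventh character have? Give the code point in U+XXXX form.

Offset 0: leading byte 0xED = 11101101 → 3-byte char #1 = ED 94 A3.
Offset 3: leading byte 0xF3 = 11110011 → 4-byte char #2 = F3 91 AD 9C.
Offset 7: leading byte 0xF4 = 11110100 → 4-byte char #3 = F4 89 A8 A2.
Offset 11: leading byte 0xD3 = 11010011 → 2-byte char #4 = D3 B3.
Offset 13: leading byte 0xF2 = 11110010 → 4-byte char #5 = F2 A4 98 8A.
Offset 17: leading byte 0xF0 = 11110000 → 4-byte char #6 = F0 93 8A BE.
Offset 21: leading byte 0xE0 = 11100000 → 3-byte char #7 = E0 A6 B7.
Leading byte 0xE0 = 11100000 matches 1110xxxx → 3-byte sequence.
Byte 1: 0xE0 = 11100000, payload 0000 (4 bits).
Byte 2: 0xA6 = 10100110 (10xxxxxx ✓), payload 100110.
Byte 3: 0xB7 = 10110111 (10xxxxxx ✓), payload 110111.
Concatenate: 0000100110110111 = 0x9B7 (16 bits → U+09B7).

U+09B7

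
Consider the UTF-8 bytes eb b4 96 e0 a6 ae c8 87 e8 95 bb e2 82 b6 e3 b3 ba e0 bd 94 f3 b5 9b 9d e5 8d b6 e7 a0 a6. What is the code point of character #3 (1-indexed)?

U+0207

Offset 0: leading byte 0xEB = 11101011 → 3-byte char #1 = EB B4 96.
Offset 3: leading byte 0xE0 = 11100000 → 3-byte char #2 = E0 A6 AE.
Offset 6: leading byte 0xC8 = 11001000 → 2-byte char #3 = C8 87.
Leading byte 0xC8 = 11001000 matches 110xxxxx → 2-byte sequence.
Byte 1: 0xC8 = 11001000, payload 01000 (5 bits).
Byte 2: 0x87 = 10000111 (10xxxxxx ✓), payload 000111.
Concatenate: 01000000111 = 0x207 (11 bits → U+0207).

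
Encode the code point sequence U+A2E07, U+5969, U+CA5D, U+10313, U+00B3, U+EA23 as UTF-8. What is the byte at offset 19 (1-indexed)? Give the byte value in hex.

1-indexed offset 19 is 0-indexed offset 18.
U+A2E07 → 4-byte form F2 A2 B8 87 at offsets 0–3.
U+5969 → 3-byte form E5 A5 A9 at offsets 4–6.
U+CA5D → 3-byte form EC A9 9D at offsets 7–9.
U+10313 → 4-byte form F0 90 8C 93 at offsets 10–13.
U+00B3 → 2-byte form C2 B3 at offsets 14–15.
U+EA23 → 3-byte form EE A8 A3 at offsets 16–18.
Offset 18 falls in char 6's range; it's byte 3 of EE A8 A3 = 0xA3.

0xA3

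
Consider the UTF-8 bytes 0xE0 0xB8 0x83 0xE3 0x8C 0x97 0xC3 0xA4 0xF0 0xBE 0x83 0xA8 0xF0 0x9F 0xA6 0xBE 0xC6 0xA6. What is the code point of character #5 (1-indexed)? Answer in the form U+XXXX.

Offset 0: leading byte 0xE0 = 11100000 → 3-byte char #1 = E0 B8 83.
Offset 3: leading byte 0xE3 = 11100011 → 3-byte char #2 = E3 8C 97.
Offset 6: leading byte 0xC3 = 11000011 → 2-byte char #3 = C3 A4.
Offset 8: leading byte 0xF0 = 11110000 → 4-byte char #4 = F0 BE 83 A8.
Offset 12: leading byte 0xF0 = 11110000 → 4-byte char #5 = F0 9F A6 BE.
Leading byte 0xF0 = 11110000 matches 11110xxx → 4-byte sequence.
Byte 1: 0xF0 = 11110000, payload 000 (3 bits).
Byte 2: 0x9F = 10011111 (10xxxxxx ✓), payload 011111.
Byte 3: 0xA6 = 10100110 (10xxxxxx ✓), payload 100110.
Byte 4: 0xBE = 10111110 (10xxxxxx ✓), payload 111110.
Concatenate: 000011111100110111110 = 0x1F9BE (21 bits → U+1F9BE).

U+1F9BE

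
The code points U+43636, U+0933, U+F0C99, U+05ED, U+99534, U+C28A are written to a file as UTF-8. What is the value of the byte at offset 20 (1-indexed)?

0x8A

1-indexed offset 20 is 0-indexed offset 19.
U+43636 → 4-byte form F1 83 98 B6 at offsets 0–3.
U+0933 → 3-byte form E0 A4 B3 at offsets 4–6.
U+F0C99 → 4-byte form F3 B0 B2 99 at offsets 7–10.
U+05ED → 2-byte form D7 AD at offsets 11–12.
U+99534 → 4-byte form F2 99 94 B4 at offsets 13–16.
U+C28A → 3-byte form EC 8A 8A at offsets 17–19.
Offset 19 falls in char 6's range; it's byte 3 of EC 8A 8A = 0x8A.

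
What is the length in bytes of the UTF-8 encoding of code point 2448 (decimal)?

3

U+0990 = 0x990. UTF-8 uses 1 byte below 0x80, 2 below 0x800, 3 below 0x10000, 4 up to 0x10FFFF. 0x990 is in U+0800–U+FFFF → 3 bytes.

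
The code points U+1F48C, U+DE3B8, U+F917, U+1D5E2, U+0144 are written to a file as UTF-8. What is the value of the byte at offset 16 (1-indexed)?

1-indexed offset 16 is 0-indexed offset 15.
U+1F48C → 4-byte form F0 9F 92 8C at offsets 0–3.
U+DE3B8 → 4-byte form F3 9E 8E B8 at offsets 4–7.
U+F917 → 3-byte form EF A4 97 at offsets 8–10.
U+1D5E2 → 4-byte form F0 9D 97 A2 at offsets 11–14.
U+0144 → 2-byte form C5 84 at offsets 15–16.
Offset 15 falls in char 5's range; it's byte 1 of C5 84 = 0xC5.

0xC5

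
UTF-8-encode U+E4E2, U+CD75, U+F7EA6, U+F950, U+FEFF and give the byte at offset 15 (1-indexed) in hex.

0xBB

1-indexed offset 15 is 0-indexed offset 14.
U+E4E2 → 3-byte form EE 93 A2 at offsets 0–2.
U+CD75 → 3-byte form EC B5 B5 at offsets 3–5.
U+F7EA6 → 4-byte form F3 B7 BA A6 at offsets 6–9.
U+F950 → 3-byte form EF A5 90 at offsets 10–12.
U+FEFF → 3-byte form EF BB BF at offsets 13–15.
Offset 14 falls in char 5's range; it's byte 2 of EF BB BF = 0xBB.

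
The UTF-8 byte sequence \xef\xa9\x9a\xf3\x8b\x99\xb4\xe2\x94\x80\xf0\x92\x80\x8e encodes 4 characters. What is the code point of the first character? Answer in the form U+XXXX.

Offset 0: leading byte 0xEF = 11101111 → 3-byte char #1 = EF A9 9A.
Leading byte 0xEF = 11101111 matches 1110xxxx → 3-byte sequence.
Byte 1: 0xEF = 11101111, payload 1111 (4 bits).
Byte 2: 0xA9 = 10101001 (10xxxxxx ✓), payload 101001.
Byte 3: 0x9A = 10011010 (10xxxxxx ✓), payload 011010.
Concatenate: 1111101001011010 = 0xFA5A (16 bits → U+FA5A).

U+FA5A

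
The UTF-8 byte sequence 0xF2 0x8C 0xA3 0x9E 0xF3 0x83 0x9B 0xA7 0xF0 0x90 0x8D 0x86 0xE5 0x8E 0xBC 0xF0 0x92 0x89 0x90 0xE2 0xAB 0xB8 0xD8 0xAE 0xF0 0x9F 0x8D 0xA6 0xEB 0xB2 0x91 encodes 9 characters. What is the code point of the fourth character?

Offset 0: leading byte 0xF2 = 11110010 → 4-byte char #1 = F2 8C A3 9E.
Offset 4: leading byte 0xF3 = 11110011 → 4-byte char #2 = F3 83 9B A7.
Offset 8: leading byte 0xF0 = 11110000 → 4-byte char #3 = F0 90 8D 86.
Offset 12: leading byte 0xE5 = 11100101 → 3-byte char #4 = E5 8E BC.
Leading byte 0xE5 = 11100101 matches 1110xxxx → 3-byte sequence.
Byte 1: 0xE5 = 11100101, payload 0101 (4 bits).
Byte 2: 0x8E = 10001110 (10xxxxxx ✓), payload 001110.
Byte 3: 0xBC = 10111100 (10xxxxxx ✓), payload 111100.
Concatenate: 0101001110111100 = 0x53BC (16 bits → U+53BC).

U+53BC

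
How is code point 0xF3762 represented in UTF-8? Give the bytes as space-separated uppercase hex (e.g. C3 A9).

F3 B3 9D A2

U+F3762 = 0xF3762 = 997218 decimal. In range U+10000–U+10FFFF → 4-byte form: 11110xxx 10xxxxxx 10xxxxxx 10xxxxxx.
Binary (21 bits): 011110011011101100010.
Split 3+6+6+6: 011 | 110011 | 011101 | 100010.
Byte 1: 11110011 = 0xF3.
Byte 2: 10110011 = 0xB3.
Byte 3: 10011101 = 0x9D.
Byte 4: 10100010 = 0xA2.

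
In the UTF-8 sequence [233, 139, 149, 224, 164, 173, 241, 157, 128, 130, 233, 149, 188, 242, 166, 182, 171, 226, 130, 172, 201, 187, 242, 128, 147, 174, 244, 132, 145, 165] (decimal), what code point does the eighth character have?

U+804EE

Offset 0: leading byte 0xE9 = 11101001 → 3-byte char #1 = E9 8B 95.
Offset 3: leading byte 0xE0 = 11100000 → 3-byte char #2 = E0 A4 AD.
Offset 6: leading byte 0xF1 = 11110001 → 4-byte char #3 = F1 9D 80 82.
Offset 10: leading byte 0xE9 = 11101001 → 3-byte char #4 = E9 95 BC.
Offset 13: leading byte 0xF2 = 11110010 → 4-byte char #5 = F2 A6 B6 AB.
Offset 17: leading byte 0xE2 = 11100010 → 3-byte char #6 = E2 82 AC.
Offset 20: leading byte 0xC9 = 11001001 → 2-byte char #7 = C9 BB.
Offset 22: leading byte 0xF2 = 11110010 → 4-byte char #8 = F2 80 93 AE.
Leading byte 0xF2 = 11110010 matches 11110xxx → 4-byte sequence.
Byte 1: 0xF2 = 11110010, payload 010 (3 bits).
Byte 2: 0x80 = 10000000 (10xxxxxx ✓), payload 000000.
Byte 3: 0x93 = 10010011 (10xxxxxx ✓), payload 010011.
Byte 4: 0xAE = 10101110 (10xxxxxx ✓), payload 101110.
Concatenate: 010000000010011101110 = 0x804EE (21 bits → U+804EE).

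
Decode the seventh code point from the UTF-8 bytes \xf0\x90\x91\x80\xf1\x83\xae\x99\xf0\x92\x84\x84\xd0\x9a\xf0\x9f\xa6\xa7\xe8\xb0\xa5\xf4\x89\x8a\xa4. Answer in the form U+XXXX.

Offset 0: leading byte 0xF0 = 11110000 → 4-byte char #1 = F0 90 91 80.
Offset 4: leading byte 0xF1 = 11110001 → 4-byte char #2 = F1 83 AE 99.
Offset 8: leading byte 0xF0 = 11110000 → 4-byte char #3 = F0 92 84 84.
Offset 12: leading byte 0xD0 = 11010000 → 2-byte char #4 = D0 9A.
Offset 14: leading byte 0xF0 = 11110000 → 4-byte char #5 = F0 9F A6 A7.
Offset 18: leading byte 0xE8 = 11101000 → 3-byte char #6 = E8 B0 A5.
Offset 21: leading byte 0xF4 = 11110100 → 4-byte char #7 = F4 89 8A A4.
Leading byte 0xF4 = 11110100 matches 11110xxx → 4-byte sequence.
Byte 1: 0xF4 = 11110100, payload 100 (3 bits).
Byte 2: 0x89 = 10001001 (10xxxxxx ✓), payload 001001.
Byte 3: 0x8A = 10001010 (10xxxxxx ✓), payload 001010.
Byte 4: 0xA4 = 10100100 (10xxxxxx ✓), payload 100100.
Concatenate: 100001001001010100100 = 0x1092A4 (21 bits → U+1092A4).

U+1092A4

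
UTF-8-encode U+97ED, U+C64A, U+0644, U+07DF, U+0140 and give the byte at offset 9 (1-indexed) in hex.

1-indexed offset 9 is 0-indexed offset 8.
U+97ED → 3-byte form E9 9F AD at offsets 0–2.
U+C64A → 3-byte form EC 99 8A at offsets 3–5.
U+0644 → 2-byte form D9 84 at offsets 6–7.
U+07DF → 2-byte form DF 9F at offsets 8–9.
Offset 8 falls in char 4's range; it's byte 1 of DF 9F = 0xDF.

0xDF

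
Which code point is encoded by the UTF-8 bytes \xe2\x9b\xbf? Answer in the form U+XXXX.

U+26FF

Leading byte 0xE2 = 11100010 matches 1110xxxx → 3-byte sequence.
Byte 1: 0xE2 = 11100010, payload 0010 (4 bits).
Byte 2: 0x9B = 10011011 (10xxxxxx ✓), payload 011011.
Byte 3: 0xBF = 10111111 (10xxxxxx ✓), payload 111111.
Concatenate: 0010011011111111 = 0x26FF (16 bits → U+26FF).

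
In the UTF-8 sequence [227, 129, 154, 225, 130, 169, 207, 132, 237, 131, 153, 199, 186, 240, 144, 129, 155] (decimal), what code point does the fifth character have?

Offset 0: leading byte 0xE3 = 11100011 → 3-byte char #1 = E3 81 9A.
Offset 3: leading byte 0xE1 = 11100001 → 3-byte char #2 = E1 82 A9.
Offset 6: leading byte 0xCF = 11001111 → 2-byte char #3 = CF 84.
Offset 8: leading byte 0xED = 11101101 → 3-byte char #4 = ED 83 99.
Offset 11: leading byte 0xC7 = 11000111 → 2-byte char #5 = C7 BA.
Leading byte 0xC7 = 11000111 matches 110xxxxx → 2-byte sequence.
Byte 1: 0xC7 = 11000111, payload 00111 (5 bits).
Byte 2: 0xBA = 10111010 (10xxxxxx ✓), payload 111010.
Concatenate: 00111111010 = 0x1FA (11 bits → U+01FA).

U+01FA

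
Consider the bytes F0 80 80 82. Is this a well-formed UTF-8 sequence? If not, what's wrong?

Leading byte 0xF0 = 11110000 → 4-byte form.
Continuation bytes all match 10xxxxxx. Payload decodes to 0x2.
But 0x2 < 0x10000, the minimum for a 4-byte sequence — this is an overlong encoding.

invalid (overlong encoding)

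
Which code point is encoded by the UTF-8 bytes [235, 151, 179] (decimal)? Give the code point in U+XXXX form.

U+B5F3

Leading byte 0xEB = 11101011 matches 1110xxxx → 3-byte sequence.
Byte 1: 0xEB = 11101011, payload 1011 (4 bits).
Byte 2: 0x97 = 10010111 (10xxxxxx ✓), payload 010111.
Byte 3: 0xB3 = 10110011 (10xxxxxx ✓), payload 110011.
Concatenate: 1011010111110011 = 0xB5F3 (16 bits → U+B5F3).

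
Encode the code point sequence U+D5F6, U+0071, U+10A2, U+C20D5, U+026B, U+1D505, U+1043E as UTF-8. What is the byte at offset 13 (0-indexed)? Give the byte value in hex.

U+D5F6 → 3-byte form ED 97 B6 at offsets 0–2.
U+0071 → 1-byte form 71 at offsets 3–3.
U+10A2 → 3-byte form E1 82 A2 at offsets 4–6.
U+C20D5 → 4-byte form F3 82 83 95 at offsets 7–10.
U+026B → 2-byte form C9 AB at offsets 11–12.
U+1D505 → 4-byte form F0 9D 94 85 at offsets 13–16.
Offset 13 falls in char 6's range; it's byte 1 of F0 9D 94 85 = 0xF0.

0xF0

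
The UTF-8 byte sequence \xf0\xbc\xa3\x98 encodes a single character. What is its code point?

Leading byte 0xF0 = 11110000 matches 11110xxx → 4-byte sequence.
Byte 1: 0xF0 = 11110000, payload 000 (3 bits).
Byte 2: 0xBC = 10111100 (10xxxxxx ✓), payload 111100.
Byte 3: 0xA3 = 10100011 (10xxxxxx ✓), payload 100011.
Byte 4: 0x98 = 10011000 (10xxxxxx ✓), payload 011000.
Concatenate: 000111100100011011000 = 0x3C8D8 (21 bits → U+3C8D8).

U+3C8D8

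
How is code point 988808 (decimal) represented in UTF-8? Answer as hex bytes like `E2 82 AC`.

U+F1688 = 0xF1688 = 988808 decimal. In range U+10000–U+10FFFF → 4-byte form: 11110xxx 10xxxxxx 10xxxxxx 10xxxxxx.
Binary (21 bits): 011110001011010001000.
Split 3+6+6+6: 011 | 110001 | 011010 | 001000.
Byte 1: 11110011 = 0xF3.
Byte 2: 10110001 = 0xB1.
Byte 3: 10011010 = 0x9A.
Byte 4: 10001000 = 0x88.

F3 B1 9A 88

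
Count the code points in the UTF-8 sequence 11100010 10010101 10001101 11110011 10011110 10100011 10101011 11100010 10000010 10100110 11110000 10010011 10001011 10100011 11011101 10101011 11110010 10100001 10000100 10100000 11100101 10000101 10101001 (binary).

Byte at offset 0: 0xE2 = 11100010 → 3-byte char (#1). Advance 3.
Byte at offset 3: 0xF3 = 11110011 → 4-byte char (#2). Advance 4.
Byte at offset 7: 0xE2 = 11100010 → 3-byte char (#3). Advance 3.
Byte at offset 10: 0xF0 = 11110000 → 4-byte char (#4). Advance 4.
Byte at offset 14: 0xDD = 11011101 → 2-byte char (#5). Advance 2.
Byte at offset 16: 0xF2 = 11110010 → 4-byte char (#6). Advance 4.
Byte at offset 20: 0xE5 = 11100101 → 3-byte char (#7). Advance 3.
Reached end at offset 23 after 7 code points.

7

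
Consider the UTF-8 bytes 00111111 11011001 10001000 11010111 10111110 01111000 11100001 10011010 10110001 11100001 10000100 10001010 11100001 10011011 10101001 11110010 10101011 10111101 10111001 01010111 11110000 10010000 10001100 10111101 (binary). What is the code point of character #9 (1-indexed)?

Offset 0: leading byte 0x3F = 00111111 → 1-byte char #1 = 3F.
Offset 1: leading byte 0xD9 = 11011001 → 2-byte char #2 = D9 88.
Offset 3: leading byte 0xD7 = 11010111 → 2-byte char #3 = D7 BE.
Offset 5: leading byte 0x78 = 01111000 → 1-byte char #4 = 78.
Offset 6: leading byte 0xE1 = 11100001 → 3-byte char #5 = E1 9A B1.
Offset 9: leading byte 0xE1 = 11100001 → 3-byte char #6 = E1 84 8A.
Offset 12: leading byte 0xE1 = 11100001 → 3-byte char #7 = E1 9B A9.
Offset 15: leading byte 0xF2 = 11110010 → 4-byte char #8 = F2 AB BD B9.
Offset 19: leading byte 0x57 = 01010111 → 1-byte char #9 = 57.
Leading byte 0x57 = 01010111 matches 0xxxxxxx → 1-byte sequence.
Byte 1: 0x57 = 01010111, payload 1010111 (7 bits).
Concatenate: 1010111 = 0x57 (7 bits → U+0057).

U+0057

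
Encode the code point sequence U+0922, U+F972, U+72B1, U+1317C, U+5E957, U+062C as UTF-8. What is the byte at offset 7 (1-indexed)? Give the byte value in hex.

1-indexed offset 7 is 0-indexed offset 6.
U+0922 → 3-byte form E0 A4 A2 at offsets 0–2.
U+F972 → 3-byte form EF A5 B2 at offsets 3–5.
U+72B1 → 3-byte form E7 8A B1 at offsets 6–8.
Offset 6 falls in char 3's range; it's byte 1 of E7 8A B1 = 0xE7.

0xE7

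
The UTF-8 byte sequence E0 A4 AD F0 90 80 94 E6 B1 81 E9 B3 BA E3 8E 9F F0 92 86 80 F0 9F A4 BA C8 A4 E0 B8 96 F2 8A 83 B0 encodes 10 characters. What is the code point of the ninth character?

Offset 0: leading byte 0xE0 = 11100000 → 3-byte char #1 = E0 A4 AD.
Offset 3: leading byte 0xF0 = 11110000 → 4-byte char #2 = F0 90 80 94.
Offset 7: leading byte 0xE6 = 11100110 → 3-byte char #3 = E6 B1 81.
Offset 10: leading byte 0xE9 = 11101001 → 3-byte char #4 = E9 B3 BA.
Offset 13: leading byte 0xE3 = 11100011 → 3-byte char #5 = E3 8E 9F.
Offset 16: leading byte 0xF0 = 11110000 → 4-byte char #6 = F0 92 86 80.
Offset 20: leading byte 0xF0 = 11110000 → 4-byte char #7 = F0 9F A4 BA.
Offset 24: leading byte 0xC8 = 11001000 → 2-byte char #8 = C8 A4.
Offset 26: leading byte 0xE0 = 11100000 → 3-byte char #9 = E0 B8 96.
Leading byte 0xE0 = 11100000 matches 1110xxxx → 3-byte sequence.
Byte 1: 0xE0 = 11100000, payload 0000 (4 bits).
Byte 2: 0xB8 = 10111000 (10xxxxxx ✓), payload 111000.
Byte 3: 0x96 = 10010110 (10xxxxxx ✓), payload 010110.
Concatenate: 0000111000010110 = 0xE16 (16 bits → U+0E16).

U+0E16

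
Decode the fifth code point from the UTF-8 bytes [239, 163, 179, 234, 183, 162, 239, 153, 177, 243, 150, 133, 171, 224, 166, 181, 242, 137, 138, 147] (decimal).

U+09B5

Offset 0: leading byte 0xEF = 11101111 → 3-byte char #1 = EF A3 B3.
Offset 3: leading byte 0xEA = 11101010 → 3-byte char #2 = EA B7 A2.
Offset 6: leading byte 0xEF = 11101111 → 3-byte char #3 = EF 99 B1.
Offset 9: leading byte 0xF3 = 11110011 → 4-byte char #4 = F3 96 85 AB.
Offset 13: leading byte 0xE0 = 11100000 → 3-byte char #5 = E0 A6 B5.
Leading byte 0xE0 = 11100000 matches 1110xxxx → 3-byte sequence.
Byte 1: 0xE0 = 11100000, payload 0000 (4 bits).
Byte 2: 0xA6 = 10100110 (10xxxxxx ✓), payload 100110.
Byte 3: 0xB5 = 10110101 (10xxxxxx ✓), payload 110101.
Concatenate: 0000100110110101 = 0x9B5 (16 bits → U+09B5).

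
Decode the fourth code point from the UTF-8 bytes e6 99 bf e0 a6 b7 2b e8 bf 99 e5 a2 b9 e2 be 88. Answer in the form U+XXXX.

U+8FD9

Offset 0: leading byte 0xE6 = 11100110 → 3-byte char #1 = E6 99 BF.
Offset 3: leading byte 0xE0 = 11100000 → 3-byte char #2 = E0 A6 B7.
Offset 6: leading byte 0x2B = 00101011 → 1-byte char #3 = 2B.
Offset 7: leading byte 0xE8 = 11101000 → 3-byte char #4 = E8 BF 99.
Leading byte 0xE8 = 11101000 matches 1110xxxx → 3-byte sequence.
Byte 1: 0xE8 = 11101000, payload 1000 (4 bits).
Byte 2: 0xBF = 10111111 (10xxxxxx ✓), payload 111111.
Byte 3: 0x99 = 10011001 (10xxxxxx ✓), payload 011001.
Concatenate: 1000111111011001 = 0x8FD9 (16 bits → U+8FD9).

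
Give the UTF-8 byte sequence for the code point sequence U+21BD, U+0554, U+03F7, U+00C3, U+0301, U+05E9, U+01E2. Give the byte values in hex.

U+21BD: 3-byte form → E2 86 BD.
U+0554: 2-byte form → D5 94.
U+03F7: 2-byte form → CF B7.
U+00C3: 2-byte form → C3 83.
U+0301: 2-byte form → CC 81.
U+05E9: 2-byte form → D7 A9.
U+01E2: 2-byte form → C7 A2.
Concatenated (15 bytes): E2 86 BD D5 94 CF B7 C3 83 CC 81 D7 A9 C7 A2.

E2 86 BD D5 94 CF B7 C3 83 CC 81 D7 A9 C7 A2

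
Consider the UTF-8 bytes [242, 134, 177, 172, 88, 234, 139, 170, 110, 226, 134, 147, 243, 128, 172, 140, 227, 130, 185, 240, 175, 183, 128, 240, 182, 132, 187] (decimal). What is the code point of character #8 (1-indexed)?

U+2FDC0

Offset 0: leading byte 0xF2 = 11110010 → 4-byte char #1 = F2 86 B1 AC.
Offset 4: leading byte 0x58 = 01011000 → 1-byte char #2 = 58.
Offset 5: leading byte 0xEA = 11101010 → 3-byte char #3 = EA 8B AA.
Offset 8: leading byte 0x6E = 01101110 → 1-byte char #4 = 6E.
Offset 9: leading byte 0xE2 = 11100010 → 3-byte char #5 = E2 86 93.
Offset 12: leading byte 0xF3 = 11110011 → 4-byte char #6 = F3 80 AC 8C.
Offset 16: leading byte 0xE3 = 11100011 → 3-byte char #7 = E3 82 B9.
Offset 19: leading byte 0xF0 = 11110000 → 4-byte char #8 = F0 AF B7 80.
Leading byte 0xF0 = 11110000 matches 11110xxx → 4-byte sequence.
Byte 1: 0xF0 = 11110000, payload 000 (3 bits).
Byte 2: 0xAF = 10101111 (10xxxxxx ✓), payload 101111.
Byte 3: 0xB7 = 10110111 (10xxxxxx ✓), payload 110111.
Byte 4: 0x80 = 10000000 (10xxxxxx ✓), payload 000000.
Concatenate: 000101111110111000000 = 0x2FDC0 (21 bits → U+2FDC0).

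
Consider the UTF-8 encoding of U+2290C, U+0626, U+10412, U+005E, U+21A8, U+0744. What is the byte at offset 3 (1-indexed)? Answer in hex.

0xA4

1-indexed offset 3 is 0-indexed offset 2.
U+2290C → 4-byte form F0 A2 A4 8C at offsets 0–3.
Offset 2 falls in char 1's range; it's byte 3 of F0 A2 A4 8C = 0xA4.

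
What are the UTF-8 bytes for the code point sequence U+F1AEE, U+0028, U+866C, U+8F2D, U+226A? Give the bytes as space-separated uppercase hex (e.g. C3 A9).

U+F1AEE: 4-byte form → F3 B1 AB AE.
U+0028: 1-byte form → 28.
U+866C: 3-byte form → E8 99 AC.
U+8F2D: 3-byte form → E8 BC AD.
U+226A: 3-byte form → E2 89 AA.
Concatenated (14 bytes): F3 B1 AB AE 28 E8 99 AC E8 BC AD E2 89 AA.

F3 B1 AB AE 28 E8 99 AC E8 BC AD E2 89 AA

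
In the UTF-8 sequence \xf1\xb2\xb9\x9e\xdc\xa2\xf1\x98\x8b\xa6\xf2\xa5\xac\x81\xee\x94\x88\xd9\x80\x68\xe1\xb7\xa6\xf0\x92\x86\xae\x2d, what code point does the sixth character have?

Offset 0: leading byte 0xF1 = 11110001 → 4-byte char #1 = F1 B2 B9 9E.
Offset 4: leading byte 0xDC = 11011100 → 2-byte char #2 = DC A2.
Offset 6: leading byte 0xF1 = 11110001 → 4-byte char #3 = F1 98 8B A6.
Offset 10: leading byte 0xF2 = 11110010 → 4-byte char #4 = F2 A5 AC 81.
Offset 14: leading byte 0xEE = 11101110 → 3-byte char #5 = EE 94 88.
Offset 17: leading byte 0xD9 = 11011001 → 2-byte char #6 = D9 80.
Leading byte 0xD9 = 11011001 matches 110xxxxx → 2-byte sequence.
Byte 1: 0xD9 = 11011001, payload 11001 (5 bits).
Byte 2: 0x80 = 10000000 (10xxxxxx ✓), payload 000000.
Concatenate: 11001000000 = 0x640 (11 bits → U+0640).

U+0640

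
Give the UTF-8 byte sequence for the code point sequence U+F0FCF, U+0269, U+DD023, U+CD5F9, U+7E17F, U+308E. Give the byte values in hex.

U+F0FCF: 4-byte form → F3 B0 BF 8F.
U+0269: 2-byte form → C9 A9.
U+DD023: 4-byte form → F3 9D 80 A3.
U+CD5F9: 4-byte form → F3 8D 97 B9.
U+7E17F: 4-byte form → F1 BE 85 BF.
U+308E: 3-byte form → E3 82 8E.
Concatenated (21 bytes): F3 B0 BF 8F C9 A9 F3 9D 80 A3 F3 8D 97 B9 F1 BE 85 BF E3 82 8E.

F3 B0 BF 8F C9 A9 F3 9D 80 A3 F3 8D 97 B9 F1 BE 85 BF E3 82 8E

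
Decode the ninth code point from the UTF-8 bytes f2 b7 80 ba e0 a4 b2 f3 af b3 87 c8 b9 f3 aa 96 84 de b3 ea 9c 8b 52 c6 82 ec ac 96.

Offset 0: leading byte 0xF2 = 11110010 → 4-byte char #1 = F2 B7 80 BA.
Offset 4: leading byte 0xE0 = 11100000 → 3-byte char #2 = E0 A4 B2.
Offset 7: leading byte 0xF3 = 11110011 → 4-byte char #3 = F3 AF B3 87.
Offset 11: leading byte 0xC8 = 11001000 → 2-byte char #4 = C8 B9.
Offset 13: leading byte 0xF3 = 11110011 → 4-byte char #5 = F3 AA 96 84.
Offset 17: leading byte 0xDE = 11011110 → 2-byte char #6 = DE B3.
Offset 19: leading byte 0xEA = 11101010 → 3-byte char #7 = EA 9C 8B.
Offset 22: leading byte 0x52 = 01010010 → 1-byte char #8 = 52.
Offset 23: leading byte 0xC6 = 11000110 → 2-byte char #9 = C6 82.
Leading byte 0xC6 = 11000110 matches 110xxxxx → 2-byte sequence.
Byte 1: 0xC6 = 11000110, payload 00110 (5 bits).
Byte 2: 0x82 = 10000010 (10xxxxxx ✓), payload 000010.
Concatenate: 00110000010 = 0x182 (11 bits → U+0182).

U+0182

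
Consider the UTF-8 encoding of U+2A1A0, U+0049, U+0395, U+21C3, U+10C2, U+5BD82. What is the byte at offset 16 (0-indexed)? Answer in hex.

U+2A1A0 → 4-byte form F0 AA 86 A0 at offsets 0–3.
U+0049 → 1-byte form 49 at offsets 4–4.
U+0395 → 2-byte form CE 95 at offsets 5–6.
U+21C3 → 3-byte form E2 87 83 at offsets 7–9.
U+10C2 → 3-byte form E1 83 82 at offsets 10–12.
U+5BD82 → 4-byte form F1 9B B6 82 at offsets 13–16.
Offset 16 falls in char 6's range; it's byte 4 of F1 9B B6 82 = 0x82.

0x82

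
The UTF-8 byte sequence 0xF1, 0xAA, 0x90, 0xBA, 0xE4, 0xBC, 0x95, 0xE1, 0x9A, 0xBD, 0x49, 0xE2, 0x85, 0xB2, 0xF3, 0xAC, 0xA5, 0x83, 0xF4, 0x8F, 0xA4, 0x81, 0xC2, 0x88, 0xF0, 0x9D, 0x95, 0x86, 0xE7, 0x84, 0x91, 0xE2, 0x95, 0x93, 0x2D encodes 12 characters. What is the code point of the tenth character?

U+7111

Offset 0: leading byte 0xF1 = 11110001 → 4-byte char #1 = F1 AA 90 BA.
Offset 4: leading byte 0xE4 = 11100100 → 3-byte char #2 = E4 BC 95.
Offset 7: leading byte 0xE1 = 11100001 → 3-byte char #3 = E1 9A BD.
Offset 10: leading byte 0x49 = 01001001 → 1-byte char #4 = 49.
Offset 11: leading byte 0xE2 = 11100010 → 3-byte char #5 = E2 85 B2.
Offset 14: leading byte 0xF3 = 11110011 → 4-byte char #6 = F3 AC A5 83.
Offset 18: leading byte 0xF4 = 11110100 → 4-byte char #7 = F4 8F A4 81.
Offset 22: leading byte 0xC2 = 11000010 → 2-byte char #8 = C2 88.
Offset 24: leading byte 0xF0 = 11110000 → 4-byte char #9 = F0 9D 95 86.
Offset 28: leading byte 0xE7 = 11100111 → 3-byte char #10 = E7 84 91.
Leading byte 0xE7 = 11100111 matches 1110xxxx → 3-byte sequence.
Byte 1: 0xE7 = 11100111, payload 0111 (4 bits).
Byte 2: 0x84 = 10000100 (10xxxxxx ✓), payload 000100.
Byte 3: 0x91 = 10010001 (10xxxxxx ✓), payload 010001.
Concatenate: 0111000100010001 = 0x7111 (16 bits → U+7111).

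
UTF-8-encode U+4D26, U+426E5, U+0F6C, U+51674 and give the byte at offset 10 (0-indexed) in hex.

0xF1

U+4D26 → 3-byte form E4 B4 A6 at offsets 0–2.
U+426E5 → 4-byte form F1 82 9B A5 at offsets 3–6.
U+0F6C → 3-byte form E0 BD AC at offsets 7–9.
U+51674 → 4-byte form F1 91 99 B4 at offsets 10–13.
Offset 10 falls in char 4's range; it's byte 1 of F1 91 99 B4 = 0xF1.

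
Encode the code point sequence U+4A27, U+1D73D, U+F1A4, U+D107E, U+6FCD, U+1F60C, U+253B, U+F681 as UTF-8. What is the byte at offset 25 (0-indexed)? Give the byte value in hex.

U+4A27 → 3-byte form E4 A8 A7 at offsets 0–2.
U+1D73D → 4-byte form F0 9D 9C BD at offsets 3–6.
U+F1A4 → 3-byte form EF 86 A4 at offsets 7–9.
U+D107E → 4-byte form F3 91 81 BE at offsets 10–13.
U+6FCD → 3-byte form E6 BF 8D at offsets 14–16.
U+1F60C → 4-byte form F0 9F 98 8C at offsets 17–20.
U+253B → 3-byte form E2 94 BB at offsets 21–23.
U+F681 → 3-byte form EF 9A 81 at offsets 24–26.
Offset 25 falls in char 8's range; it's byte 2 of EF 9A 81 = 0x9A.

0x9A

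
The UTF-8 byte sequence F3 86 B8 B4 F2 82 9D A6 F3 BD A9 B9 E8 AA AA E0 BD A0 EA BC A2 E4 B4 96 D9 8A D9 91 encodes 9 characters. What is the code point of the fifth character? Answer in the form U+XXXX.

U+0F60

Offset 0: leading byte 0xF3 = 11110011 → 4-byte char #1 = F3 86 B8 B4.
Offset 4: leading byte 0xF2 = 11110010 → 4-byte char #2 = F2 82 9D A6.
Offset 8: leading byte 0xF3 = 11110011 → 4-byte char #3 = F3 BD A9 B9.
Offset 12: leading byte 0xE8 = 11101000 → 3-byte char #4 = E8 AA AA.
Offset 15: leading byte 0xE0 = 11100000 → 3-byte char #5 = E0 BD A0.
Leading byte 0xE0 = 11100000 matches 1110xxxx → 3-byte sequence.
Byte 1: 0xE0 = 11100000, payload 0000 (4 bits).
Byte 2: 0xBD = 10111101 (10xxxxxx ✓), payload 111101.
Byte 3: 0xA0 = 10100000 (10xxxxxx ✓), payload 100000.
Concatenate: 0000111101100000 = 0xF60 (16 bits → U+0F60).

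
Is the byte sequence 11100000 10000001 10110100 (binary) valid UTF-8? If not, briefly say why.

invalid (overlong encoding)

Leading byte 0xE0 = 11100000 → 3-byte form.
Continuation bytes all match 10xxxxxx. Payload decodes to 0x74.
But 0x74 < 0x800, the minimum for a 3-byte sequence — this is an overlong encoding.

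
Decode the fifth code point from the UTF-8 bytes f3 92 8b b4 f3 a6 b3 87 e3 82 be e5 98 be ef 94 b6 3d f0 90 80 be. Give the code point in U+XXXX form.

U+F536

Offset 0: leading byte 0xF3 = 11110011 → 4-byte char #1 = F3 92 8B B4.
Offset 4: leading byte 0xF3 = 11110011 → 4-byte char #2 = F3 A6 B3 87.
Offset 8: leading byte 0xE3 = 11100011 → 3-byte char #3 = E3 82 BE.
Offset 11: leading byte 0xE5 = 11100101 → 3-byte char #4 = E5 98 BE.
Offset 14: leading byte 0xEF = 11101111 → 3-byte char #5 = EF 94 B6.
Leading byte 0xEF = 11101111 matches 1110xxxx → 3-byte sequence.
Byte 1: 0xEF = 11101111, payload 1111 (4 bits).
Byte 2: 0x94 = 10010100 (10xxxxxx ✓), payload 010100.
Byte 3: 0xB6 = 10110110 (10xxxxxx ✓), payload 110110.
Concatenate: 1111010100110110 = 0xF536 (16 bits → U+F536).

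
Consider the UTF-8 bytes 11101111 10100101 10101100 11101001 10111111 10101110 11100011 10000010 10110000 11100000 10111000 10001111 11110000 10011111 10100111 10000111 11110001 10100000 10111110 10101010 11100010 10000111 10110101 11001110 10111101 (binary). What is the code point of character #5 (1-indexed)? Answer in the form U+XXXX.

Offset 0: leading byte 0xEF = 11101111 → 3-byte char #1 = EF A5 AC.
Offset 3: leading byte 0xE9 = 11101001 → 3-byte char #2 = E9 BF AE.
Offset 6: leading byte 0xE3 = 11100011 → 3-byte char #3 = E3 82 B0.
Offset 9: leading byte 0xE0 = 11100000 → 3-byte char #4 = E0 B8 8F.
Offset 12: leading byte 0xF0 = 11110000 → 4-byte char #5 = F0 9F A7 87.
Leading byte 0xF0 = 11110000 matches 11110xxx → 4-byte sequence.
Byte 1: 0xF0 = 11110000, payload 000 (3 bits).
Byte 2: 0x9F = 10011111 (10xxxxxx ✓), payload 011111.
Byte 3: 0xA7 = 10100111 (10xxxxxx ✓), payload 100111.
Byte 4: 0x87 = 10000111 (10xxxxxx ✓), payload 000111.
Concatenate: 000011111100111000111 = 0x1F9C7 (21 bits → U+1F9C7).

U+1F9C7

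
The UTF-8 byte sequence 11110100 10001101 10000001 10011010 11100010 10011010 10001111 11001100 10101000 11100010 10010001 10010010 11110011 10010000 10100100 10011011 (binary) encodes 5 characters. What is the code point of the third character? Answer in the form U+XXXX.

U+0328

Offset 0: leading byte 0xF4 = 11110100 → 4-byte char #1 = F4 8D 81 9A.
Offset 4: leading byte 0xE2 = 11100010 → 3-byte char #2 = E2 9A 8F.
Offset 7: leading byte 0xCC = 11001100 → 2-byte char #3 = CC A8.
Leading byte 0xCC = 11001100 matches 110xxxxx → 2-byte sequence.
Byte 1: 0xCC = 11001100, payload 01100 (5 bits).
Byte 2: 0xA8 = 10101000 (10xxxxxx ✓), payload 101000.
Concatenate: 01100101000 = 0x328 (11 bits → U+0328).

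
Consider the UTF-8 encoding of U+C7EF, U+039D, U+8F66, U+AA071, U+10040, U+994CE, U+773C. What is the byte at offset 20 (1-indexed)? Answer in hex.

1-indexed offset 20 is 0-indexed offset 19.
U+C7EF → 3-byte form EC 9F AF at offsets 0–2.
U+039D → 2-byte form CE 9D at offsets 3–4.
U+8F66 → 3-byte form E8 BD A6 at offsets 5–7.
U+AA071 → 4-byte form F2 AA 81 B1 at offsets 8–11.
U+10040 → 4-byte form F0 90 81 80 at offsets 12–15.
U+994CE → 4-byte form F2 99 93 8E at offsets 16–19.
Offset 19 falls in char 6's range; it's byte 4 of F2 99 93 8E = 0x8E.

0x8E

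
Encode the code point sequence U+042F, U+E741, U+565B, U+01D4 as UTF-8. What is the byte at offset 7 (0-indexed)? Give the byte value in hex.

U+042F → 2-byte form D0 AF at offsets 0–1.
U+E741 → 3-byte form EE 9D 81 at offsets 2–4.
U+565B → 3-byte form E5 99 9B at offsets 5–7.
Offset 7 falls in char 3's range; it's byte 3 of E5 99 9B = 0x9B.

0x9B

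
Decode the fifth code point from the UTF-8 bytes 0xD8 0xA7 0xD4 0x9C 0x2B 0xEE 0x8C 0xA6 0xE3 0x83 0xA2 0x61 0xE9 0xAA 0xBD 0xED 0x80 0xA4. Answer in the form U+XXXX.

U+30E2

Offset 0: leading byte 0xD8 = 11011000 → 2-byte char #1 = D8 A7.
Offset 2: leading byte 0xD4 = 11010100 → 2-byte char #2 = D4 9C.
Offset 4: leading byte 0x2B = 00101011 → 1-byte char #3 = 2B.
Offset 5: leading byte 0xEE = 11101110 → 3-byte char #4 = EE 8C A6.
Offset 8: leading byte 0xE3 = 11100011 → 3-byte char #5 = E3 83 A2.
Leading byte 0xE3 = 11100011 matches 1110xxxx → 3-byte sequence.
Byte 1: 0xE3 = 11100011, payload 0011 (4 bits).
Byte 2: 0x83 = 10000011 (10xxxxxx ✓), payload 000011.
Byte 3: 0xA2 = 10100010 (10xxxxxx ✓), payload 100010.
Concatenate: 0011000011100010 = 0x30E2 (16 bits → U+30E2).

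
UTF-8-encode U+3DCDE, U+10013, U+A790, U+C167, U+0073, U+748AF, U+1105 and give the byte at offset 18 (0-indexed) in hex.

0xAF

U+3DCDE → 4-byte form F0 BD B3 9E at offsets 0–3.
U+10013 → 4-byte form F0 90 80 93 at offsets 4–7.
U+A790 → 3-byte form EA 9E 90 at offsets 8–10.
U+C167 → 3-byte form EC 85 A7 at offsets 11–13.
U+0073 → 1-byte form 73 at offsets 14–14.
U+748AF → 4-byte form F1 B4 A2 AF at offsets 15–18.
Offset 18 falls in char 6's range; it's byte 4 of F1 B4 A2 AF = 0xAF.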